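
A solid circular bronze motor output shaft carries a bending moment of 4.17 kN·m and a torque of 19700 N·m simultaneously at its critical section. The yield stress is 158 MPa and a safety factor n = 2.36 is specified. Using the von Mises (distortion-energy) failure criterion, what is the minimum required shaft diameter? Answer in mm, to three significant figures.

σ_allow = σ_y/n = 158/2.36 = 66.95 MPa.
For a solid shaft σ_b = 32M/(πd³) and τ = 16T/(πd³), so the von Mises stress is σ' = (16/πd³)·√(4M²+3T²).
√(4M²+3T²) = √(4×(4.170×10^6)² + 3×(1.970×10^7)²) = 3.513×10^7 N·mm.
d³ = 16×3.513×10^7/(π×66.95) = 2.672×10^6 mm³.
d = 138.8 mm.

d = 139 mm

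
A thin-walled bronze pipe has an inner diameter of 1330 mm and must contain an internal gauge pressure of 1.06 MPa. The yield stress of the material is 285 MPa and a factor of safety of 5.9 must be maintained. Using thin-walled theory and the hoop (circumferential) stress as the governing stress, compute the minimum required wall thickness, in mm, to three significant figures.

σ_allow = 285/5.9 = 48.31 MPa.
Hoop stress σ_h = pD/(2t), so t = pD/(2σ_allow) = 1.06×1330/(2×48.31) = 14.59 mm.

t = 14.6 mm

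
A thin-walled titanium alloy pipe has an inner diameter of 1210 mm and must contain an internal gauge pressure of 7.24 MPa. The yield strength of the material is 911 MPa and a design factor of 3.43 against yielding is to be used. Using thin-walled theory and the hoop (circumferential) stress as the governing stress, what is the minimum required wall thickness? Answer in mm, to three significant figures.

t = 16.5 mm

σ_allow = 911/3.43 = 265.6 MPa.
Hoop stress σ_h = pD/(2t), so t = pD/(2σ_allow) = 7.24×1210/(2×265.6) = 16.49 mm.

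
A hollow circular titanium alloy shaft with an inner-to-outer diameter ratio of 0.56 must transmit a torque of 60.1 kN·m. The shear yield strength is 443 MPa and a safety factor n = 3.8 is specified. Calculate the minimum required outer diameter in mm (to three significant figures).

τ_allow = 443/3.8 = 116.6 MPa.
For a hollow shaft τ = 16T/[πd_o³(1−k⁴)] with k = 0.56, so 1−k⁴ = 0.9017.
d_o³ = 16T/[π τ_allow (1−k⁴)] = 16×6.0100×10^7/(π×116.6×0.9017) = 2.912×10^6 mm³.
d_o = 142.8 mm.

d_o = 143 mm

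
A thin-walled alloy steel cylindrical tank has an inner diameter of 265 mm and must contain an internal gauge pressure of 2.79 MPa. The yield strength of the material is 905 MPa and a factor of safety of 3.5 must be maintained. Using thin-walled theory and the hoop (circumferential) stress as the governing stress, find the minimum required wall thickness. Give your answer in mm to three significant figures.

σ_allow = 905/3.5 = 258.6 MPa.
Hoop stress σ_h = pD/(2t), so t = pD/(2σ_allow) = 2.79×265/(2×258.6) = 1.430 mm.

t = 1.43 mm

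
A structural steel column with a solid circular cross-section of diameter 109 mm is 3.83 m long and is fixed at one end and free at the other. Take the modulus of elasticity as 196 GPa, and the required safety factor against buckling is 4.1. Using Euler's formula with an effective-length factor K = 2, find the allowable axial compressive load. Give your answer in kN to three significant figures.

I = πd⁴/64 = π×109⁴/64 = 6.929×10^6 mm⁴.
Effective length L_e = KL = 2×3.83 m = 7660 mm.
Euler critical load P_cr = π²EI/L_e² = π²×196000×6.929×10^6/7660² = 228400 N.
P_allow = P_cr/n = 228400/4.1 = 55720 N.

P_allow = 55.7 kN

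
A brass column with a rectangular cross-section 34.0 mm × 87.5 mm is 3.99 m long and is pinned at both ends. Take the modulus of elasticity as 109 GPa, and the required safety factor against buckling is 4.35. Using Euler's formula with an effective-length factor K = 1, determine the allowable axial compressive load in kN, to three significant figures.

Buckling occurs about the weak axis: I_min = h·b³/12 = 87.5×34.0³/12 = 286600 mm⁴ (b = 34.0 mm is the smaller dimension).
Effective length L_e = KL = 1×3.99 m = 3990 mm.
Euler critical load P_cr = π²EI/L_e² = π²×109000×286600/3990² = 19370 N.
P_allow = P_cr/n = 19370/4.35 = 4452 N.

P_allow = 4.45 kN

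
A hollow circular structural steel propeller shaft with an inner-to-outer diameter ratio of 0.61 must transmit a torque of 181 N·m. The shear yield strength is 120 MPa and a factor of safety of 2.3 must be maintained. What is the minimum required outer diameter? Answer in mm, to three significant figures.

τ_allow = 120/2.3 = 52.17 MPa.
For a hollow shaft τ = 16T/[πd_o³(1−k⁴)] with k = 0.61, so 1−k⁴ = 0.8615.
d_o³ = 16T/[π τ_allow (1−k⁴)] = 16×181000/(π×52.17×0.8615) = 20510 mm³.
d_o = 27.37 mm.

d_o = 27.4 mm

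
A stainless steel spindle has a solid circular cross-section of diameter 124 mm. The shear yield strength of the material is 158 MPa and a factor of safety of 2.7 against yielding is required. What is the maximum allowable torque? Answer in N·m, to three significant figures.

τ_allow = 158/2.7 = 58.52 MPa.
For a solid shaft T_allow = τ_allow·πd³/16; πd³/16 = π×124³/16 = 374400 mm³.
T_allow = 58.52×374400 = 2.191×10^7 N·mm = 21910 N·m.

T_allow = 21900 N·m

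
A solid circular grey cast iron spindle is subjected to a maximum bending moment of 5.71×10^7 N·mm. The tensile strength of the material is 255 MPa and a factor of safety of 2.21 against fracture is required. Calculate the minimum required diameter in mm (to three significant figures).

d = 171 mm

σ_allow = 255/2.21 = 115.4 MPa.
For a solid circular section σ = 32M/(πd³), so d³ = 32M/(π σ_allow) = 32×5.7100×10^7/(π×115.4) = 5.041×10^6 mm³.
d = 171.5 mm.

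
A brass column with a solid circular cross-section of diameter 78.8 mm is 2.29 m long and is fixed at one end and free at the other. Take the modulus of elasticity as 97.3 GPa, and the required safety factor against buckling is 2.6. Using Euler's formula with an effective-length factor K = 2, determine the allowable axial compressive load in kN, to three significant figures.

P_allow = 33.3 kN

I = πd⁴/64 = π×78.8⁴/64 = 1.893×10^6 mm⁴.
Effective length L_e = KL = 2×2.29 m = 4580 mm.
Euler critical load P_cr = π²EI/L_e² = π²×97300×1.893×10^6/4580² = 86650 N.
P_allow = P_cr/n = 86650/2.6 = 33330 N.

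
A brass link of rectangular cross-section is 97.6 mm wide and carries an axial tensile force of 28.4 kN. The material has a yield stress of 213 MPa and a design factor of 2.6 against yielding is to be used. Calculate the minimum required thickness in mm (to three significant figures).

t = 3.55 mm

σ_allow = 213/2.6 = 81.92 MPa.
Required area A = F/σ_allow = 28400/81.92 = 346.7 mm².
t = A/w = 346.7/97.6 = 3.552 mm.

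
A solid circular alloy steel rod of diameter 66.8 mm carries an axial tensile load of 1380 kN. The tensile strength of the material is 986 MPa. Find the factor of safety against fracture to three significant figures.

n = 2.50

A = πd²/4 = 3505 mm².
σ = F/A = 1380000/3505 = 393.8 MPa.
n = 986/393.8 = 2.504.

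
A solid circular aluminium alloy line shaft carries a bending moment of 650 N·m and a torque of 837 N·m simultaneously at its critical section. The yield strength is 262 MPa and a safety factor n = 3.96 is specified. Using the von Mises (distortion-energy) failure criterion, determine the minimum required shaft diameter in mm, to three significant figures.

d = 53.1 mm

σ_allow = σ_y/n = 262/3.96 = 66.16 MPa.
For a solid shaft σ_b = 32M/(πd³) and τ = 16T/(πd³), so the von Mises stress is σ' = (16/πd³)·√(4M²+3T²).
√(4M²+3T²) = √(4×(650000)² + 3×(837000)²) = 1.947×10^6 N·mm.
d³ = 16×1.947×10^6/(π×66.16) = 149900 mm³.
d = 53.12 mm.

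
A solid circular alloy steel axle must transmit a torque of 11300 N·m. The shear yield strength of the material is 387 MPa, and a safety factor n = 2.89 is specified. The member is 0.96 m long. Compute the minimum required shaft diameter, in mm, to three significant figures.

d = 75.5 mm

Allowable shear stress τ_allow = 387/2.89 = 133.9 MPa.
For a solid shaft τ = 16T/(πd³), so d³ = 16T/(π τ_allow) = 16×1.1300×10^7/(π×133.9) = 429800 mm³.
d = (429800)^(1/3) = 75.46 mm.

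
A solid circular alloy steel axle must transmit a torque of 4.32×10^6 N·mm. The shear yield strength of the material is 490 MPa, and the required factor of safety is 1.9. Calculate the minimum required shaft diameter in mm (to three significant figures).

d = 44.0 mm

Allowable shear stress τ_allow = 490/1.9 = 257.9 MPa.
For a solid shaft τ = 16T/(πd³), so d³ = 16T/(π τ_allow) = 16×4320000/(π×257.9) = 85310 mm³.
d = (85310)^(1/3) = 44.02 mm.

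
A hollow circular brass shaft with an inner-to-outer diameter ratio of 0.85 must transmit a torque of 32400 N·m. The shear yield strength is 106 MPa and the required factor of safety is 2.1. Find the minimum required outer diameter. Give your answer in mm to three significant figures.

d_o = 190 mm

τ_allow = 106/2.1 = 50.48 MPa.
For a hollow shaft τ = 16T/[πd_o³(1−k⁴)] with k = 0.85, so 1−k⁴ = 0.4780.
d_o³ = 16T/[π τ_allow (1−k⁴)] = 16×3.2400×10^7/(π×50.48×0.4780) = 6.839×10^6 mm³.
d_o = 189.8 mm.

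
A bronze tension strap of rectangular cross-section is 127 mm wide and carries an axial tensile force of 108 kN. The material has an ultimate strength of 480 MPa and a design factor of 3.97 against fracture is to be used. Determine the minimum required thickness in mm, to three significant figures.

σ_allow = 480/3.97 = 120.9 MPa.
Required area A = F/σ_allow = 108000/120.9 = 893.3 mm².
t = A/w = 893.3/127 = 7.033 mm.

t = 7.03 mm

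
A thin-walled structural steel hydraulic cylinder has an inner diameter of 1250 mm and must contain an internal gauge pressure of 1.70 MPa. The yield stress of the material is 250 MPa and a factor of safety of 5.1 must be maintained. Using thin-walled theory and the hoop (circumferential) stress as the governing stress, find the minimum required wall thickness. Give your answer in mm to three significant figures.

t = 21.7 mm

σ_allow = 250/5.1 = 49.02 MPa.
Hoop stress σ_h = pD/(2t), so t = pD/(2σ_allow) = 1.70×1250/(2×49.02) = 21.67 mm.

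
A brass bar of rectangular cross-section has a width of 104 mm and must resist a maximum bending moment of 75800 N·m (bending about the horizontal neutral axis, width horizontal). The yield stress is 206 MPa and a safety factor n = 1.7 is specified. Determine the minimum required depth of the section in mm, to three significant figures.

h = 190 mm

σ_allow = 206/1.7 = 121.2 MPa.
For a rectangular section σ = 6M/(bh²), so h² = 6M/(b σ_allow) = 6×7.5800×10^7/(104×121.2) = 36090 mm².
h = 190.0 mm.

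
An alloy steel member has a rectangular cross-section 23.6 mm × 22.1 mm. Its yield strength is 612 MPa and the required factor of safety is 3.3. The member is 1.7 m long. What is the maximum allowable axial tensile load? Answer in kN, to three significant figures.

F_allow = 96.7 kN

σ_allow = 612/3.3 = 185.5 MPa.
A = 23.6×22.1 = 521.6 mm².
F_allow = σ_allow × A = 185.5×521.6 = 96730 N.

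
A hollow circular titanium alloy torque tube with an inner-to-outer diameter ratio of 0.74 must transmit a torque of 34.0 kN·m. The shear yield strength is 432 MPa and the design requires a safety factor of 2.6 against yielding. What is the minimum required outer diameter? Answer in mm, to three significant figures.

τ_allow = 432/2.6 = 166.2 MPa.
For a hollow shaft τ = 16T/[πd_o³(1−k⁴)] with k = 0.74, so 1−k⁴ = 0.7001.
d_o³ = 16T/[π τ_allow (1−k⁴)] = 16×3.4000×10^7/(π×166.2×0.7001) = 1.489×10^6 mm³.
d_o = 114.2 mm.

d_o = 114 mm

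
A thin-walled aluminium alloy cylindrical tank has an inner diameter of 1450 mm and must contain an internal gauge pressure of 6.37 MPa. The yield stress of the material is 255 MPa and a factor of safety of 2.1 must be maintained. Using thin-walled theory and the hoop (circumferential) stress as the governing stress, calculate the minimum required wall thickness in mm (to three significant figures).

σ_allow = 255/2.1 = 121.4 MPa.
Hoop stress σ_h = pD/(2t), so t = pD/(2σ_allow) = 6.37×1450/(2×121.4) = 38.03 mm.

t = 38.0 mm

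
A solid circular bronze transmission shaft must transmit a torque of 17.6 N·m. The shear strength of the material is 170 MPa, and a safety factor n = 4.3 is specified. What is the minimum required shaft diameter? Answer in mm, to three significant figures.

Allowable shear stress τ_allow = 170/4.3 = 39.53 MPa.
For a solid shaft τ = 16T/(πd³), so d³ = 16T/(π τ_allow) = 16×17600/(π×39.53) = 2267 mm³.
d = (2267)^(1/3) = 13.14 mm.

d = 13.1 mm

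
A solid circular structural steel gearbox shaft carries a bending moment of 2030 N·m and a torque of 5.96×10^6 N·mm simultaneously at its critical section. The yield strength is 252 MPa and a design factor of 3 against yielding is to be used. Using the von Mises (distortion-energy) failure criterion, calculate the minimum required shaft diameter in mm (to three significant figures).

d = 87.6 mm

σ_allow = σ_y/n = 252/3 = 84.00 MPa.
For a solid shaft σ_b = 32M/(πd³) and τ = 16T/(πd³), so the von Mises stress is σ' = (16/πd³)·√(4M²+3T²).
√(4M²+3T²) = √(4×(2.030×10^6)² + 3×(5.960×10^6)²) = 1.109×10^7 N·mm.
d³ = 16×1.109×10^7/(π×84.00) = 672600 mm³.
d = 87.61 mm.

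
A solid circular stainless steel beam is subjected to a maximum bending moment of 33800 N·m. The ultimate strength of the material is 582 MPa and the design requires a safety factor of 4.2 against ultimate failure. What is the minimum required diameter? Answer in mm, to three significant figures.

d = 135 mm

σ_allow = 582/4.2 = 138.6 MPa.
For a solid circular section σ = 32M/(πd³), so d³ = 32M/(π σ_allow) = 32×3.3800×10^7/(π×138.6) = 2.485×10^6 mm³.
d = 135.4 mm.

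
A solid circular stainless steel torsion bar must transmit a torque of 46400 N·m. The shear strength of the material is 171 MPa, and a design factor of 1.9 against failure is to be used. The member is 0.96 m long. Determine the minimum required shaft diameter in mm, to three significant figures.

Allowable shear stress τ_allow = 171/1.9 = 90.00 MPa.
For a solid shaft τ = 16T/(πd³), so d³ = 16T/(π τ_allow) = 16×4.6400×10^7/(π×90.00) = 2.626×10^6 mm³.
d = (2.626×10^6)^(1/3) = 138.0 mm.

d = 138 mm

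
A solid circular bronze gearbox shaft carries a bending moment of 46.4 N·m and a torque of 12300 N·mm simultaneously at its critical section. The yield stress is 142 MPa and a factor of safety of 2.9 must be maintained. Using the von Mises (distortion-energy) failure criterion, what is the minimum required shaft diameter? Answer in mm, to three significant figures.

d = 21.5 mm

σ_allow = σ_y/n = 142/2.9 = 48.97 MPa.
For a solid shaft σ_b = 32M/(πd³) and τ = 16T/(πd³), so the von Mises stress is σ' = (16/πd³)·√(4M²+3T²).
√(4M²+3T²) = √(4×(46400)² + 3×(12300)²) = 95210 N·mm.
d³ = 16×95210/(π×48.97) = 9903 mm³.
d = 21.47 mm.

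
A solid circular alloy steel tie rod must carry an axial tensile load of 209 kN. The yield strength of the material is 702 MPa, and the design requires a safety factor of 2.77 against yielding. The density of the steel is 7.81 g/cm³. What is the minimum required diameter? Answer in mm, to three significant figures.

d = 32.4 mm

Allowable stress σ_allow = 702/2.77 = 253.4 MPa.
Required area A = F/σ_allow = 209000/253.4 = 824.7 mm².
A = πd²/4 → d = √(4A/π) = 32.40 mm.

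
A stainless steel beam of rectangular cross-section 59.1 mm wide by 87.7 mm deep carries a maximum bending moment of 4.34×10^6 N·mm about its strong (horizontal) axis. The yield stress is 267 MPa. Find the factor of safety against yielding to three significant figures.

n = 4.66

Section modulus S = bh²/6 = 59.1×87.7²/6 = 75760 mm³.
σ = M/S = 4340000/75760 = 57.29 MPa.
n = 267/57.29 = 4.661.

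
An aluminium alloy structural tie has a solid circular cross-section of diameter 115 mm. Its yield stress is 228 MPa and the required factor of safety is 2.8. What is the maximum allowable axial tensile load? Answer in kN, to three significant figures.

σ_allow = 228/2.8 = 81.43 MPa.
A = πd²/4 = π×115²/4 = 10390 mm².
F_allow = σ_allow × A = 81.43×10390 = 845800 N.

F_allow = 846 kN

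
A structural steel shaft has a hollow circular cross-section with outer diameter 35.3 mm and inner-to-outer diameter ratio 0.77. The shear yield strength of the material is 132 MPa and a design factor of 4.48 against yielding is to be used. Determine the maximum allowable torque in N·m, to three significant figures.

T_allow = 165 N·m

τ_allow = 132/4.48 = 29.46 MPa.
For a hollow shaft T_allow = τ_allow·πd_o³(1−k⁴)/16 with 1−k⁴ = 0.6485, so πd_o³(1−k⁴)/16 = 5601 mm³.
T_allow = 29.46×5601 = 165000 N·mm = 165.0 N·m.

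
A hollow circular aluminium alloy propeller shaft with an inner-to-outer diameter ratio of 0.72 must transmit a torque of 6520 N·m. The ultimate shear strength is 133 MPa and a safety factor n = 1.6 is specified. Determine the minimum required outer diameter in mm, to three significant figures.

τ_allow = 133/1.6 = 83.12 MPa.
For a hollow shaft τ = 16T/[πd_o³(1−k⁴)] with k = 0.72, so 1−k⁴ = 0.7313.
d_o³ = 16T/[π τ_allow (1−k⁴)] = 16×6520000/(π×83.12×0.7313) = 546300 mm³.
d_o = 81.75 mm.

d_o = 81.7 mm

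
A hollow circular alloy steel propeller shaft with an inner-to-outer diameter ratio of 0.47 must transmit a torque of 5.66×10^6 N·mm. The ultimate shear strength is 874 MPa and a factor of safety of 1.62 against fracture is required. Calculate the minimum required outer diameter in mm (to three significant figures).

d_o = 38.3 mm

τ_allow = 874/1.62 = 539.5 MPa.
For a hollow shaft τ = 16T/[πd_o³(1−k⁴)] with k = 0.47, so 1−k⁴ = 0.9512.
d_o³ = 16T/[π τ_allow (1−k⁴)] = 16×5660000/(π×539.5×0.9512) = 56170 mm³.
d_o = 38.30 mm.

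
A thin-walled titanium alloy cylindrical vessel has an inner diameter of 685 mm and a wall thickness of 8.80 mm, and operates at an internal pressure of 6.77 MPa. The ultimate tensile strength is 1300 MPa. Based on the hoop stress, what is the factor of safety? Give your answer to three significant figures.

σ_h = pD/(2t) = 6.77×685/(2×8.80) = 263.5 MPa.
n = 1300/263.5 = 4.934.

n = 4.93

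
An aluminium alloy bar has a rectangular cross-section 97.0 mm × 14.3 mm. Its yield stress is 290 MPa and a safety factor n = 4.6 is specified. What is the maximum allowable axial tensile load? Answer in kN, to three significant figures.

F_allow = 87.4 kN

σ_allow = 290/4.6 = 63.04 MPa.
A = 97.0×14.3 = 1387 mm².
F_allow = σ_allow × A = 63.04×1387 = 87450 N.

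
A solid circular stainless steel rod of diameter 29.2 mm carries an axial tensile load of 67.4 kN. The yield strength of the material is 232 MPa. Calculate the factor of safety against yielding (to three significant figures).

A = πd²/4 = 669.7 mm².
σ = F/A = 67400/669.7 = 100.6 MPa.
n = 232/100.6 = 2.305.

n = 2.31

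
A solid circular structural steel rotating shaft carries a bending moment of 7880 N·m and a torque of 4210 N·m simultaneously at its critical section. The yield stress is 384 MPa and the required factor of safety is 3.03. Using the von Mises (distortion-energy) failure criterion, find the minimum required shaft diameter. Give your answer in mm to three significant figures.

d = 88.7 mm

σ_allow = σ_y/n = 384/3.03 = 126.7 MPa.
For a solid shaft σ_b = 32M/(πd³) and τ = 16T/(πd³), so the von Mises stress is σ' = (16/πd³)·√(4M²+3T²).
√(4M²+3T²) = √(4×(7.880×10^6)² + 3×(4.210×10^6)²) = 1.737×10^7 N·mm.
d³ = 16×1.737×10^7/(π×126.7) = 697800 mm³.
d = 88.70 mm.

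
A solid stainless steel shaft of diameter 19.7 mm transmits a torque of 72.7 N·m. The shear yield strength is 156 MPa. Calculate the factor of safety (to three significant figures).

n = 3.22

τ = 16T/(πd³) = 16×72700/(π×19.7³) = 48.43 MPa.
n = τ_limit/τ = 156/48.43 = 3.221.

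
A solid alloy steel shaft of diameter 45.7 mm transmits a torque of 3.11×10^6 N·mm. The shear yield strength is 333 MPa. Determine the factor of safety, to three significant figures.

n = 2.01

τ = 16T/(πd³) = 16×3110000/(π×45.7³) = 166.0 MPa.
n = τ_limit/τ = 333/166.0 = 2.007.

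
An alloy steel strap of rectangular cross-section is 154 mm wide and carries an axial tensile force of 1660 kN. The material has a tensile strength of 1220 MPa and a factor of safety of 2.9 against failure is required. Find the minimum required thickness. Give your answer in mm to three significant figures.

σ_allow = 1220/2.9 = 420.7 MPa.
Required area A = F/σ_allow = 1660000/420.7 = 3946 mm².
t = A/w = 3946/154 = 25.62 mm.

t = 25.6 mm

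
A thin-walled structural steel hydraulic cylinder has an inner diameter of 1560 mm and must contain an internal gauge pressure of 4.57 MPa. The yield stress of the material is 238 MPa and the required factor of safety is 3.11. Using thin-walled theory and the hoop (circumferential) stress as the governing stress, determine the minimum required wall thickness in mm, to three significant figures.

σ_allow = 238/3.11 = 76.53 MPa.
Hoop stress σ_h = pD/(2t), so t = pD/(2σ_allow) = 4.57×1560/(2×76.53) = 46.58 mm.

t = 46.6 mm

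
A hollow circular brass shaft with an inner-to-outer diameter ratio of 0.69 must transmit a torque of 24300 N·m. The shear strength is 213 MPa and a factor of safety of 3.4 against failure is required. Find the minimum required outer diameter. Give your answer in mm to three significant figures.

τ_allow = 213/3.4 = 62.65 MPa.
For a hollow shaft τ = 16T/[πd_o³(1−k⁴)] with k = 0.69, so 1−k⁴ = 0.7733.
d_o³ = 16T/[π τ_allow (1−k⁴)] = 16×2.4300×10^7/(π×62.65×0.7733) = 2.555×10^6 mm³.
d_o = 136.7 mm.

d_o = 137 mm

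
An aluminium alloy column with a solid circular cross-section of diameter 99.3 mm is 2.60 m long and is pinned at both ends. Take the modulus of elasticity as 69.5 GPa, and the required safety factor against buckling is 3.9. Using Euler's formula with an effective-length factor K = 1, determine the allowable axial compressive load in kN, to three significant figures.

P_allow = 124 kN

I = πd⁴/64 = π×99.3⁴/64 = 4.773×10^6 mm⁴.
Effective length L_e = KL = 1×2.60 m = 2600 mm.
Euler critical load P_cr = π²EI/L_e² = π²×69500×4.773×10^6/2600² = 484300 N.
P_allow = P_cr/n = 484300/3.9 = 124200 N.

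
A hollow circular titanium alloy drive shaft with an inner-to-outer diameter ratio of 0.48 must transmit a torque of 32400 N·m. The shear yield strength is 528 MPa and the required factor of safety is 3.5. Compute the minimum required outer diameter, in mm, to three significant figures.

τ_allow = 528/3.5 = 150.9 MPa.
For a hollow shaft τ = 16T/[πd_o³(1−k⁴)] with k = 0.48, so 1−k⁴ = 0.9469.
d_o³ = 16T/[π τ_allow (1−k⁴)] = 16×3.2400×10^7/(π×150.9×0.9469) = 1.155×10^6 mm³.
d_o = 104.9 mm.

d_o = 105 mm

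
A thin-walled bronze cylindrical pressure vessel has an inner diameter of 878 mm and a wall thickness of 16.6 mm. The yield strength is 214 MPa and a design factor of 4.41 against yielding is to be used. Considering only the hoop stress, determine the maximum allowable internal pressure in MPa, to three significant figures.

p_allow = 1.83 MPa

σ_allow = 214/4.41 = 48.53 MPa.
σ_h = pD/(2t) → p_allow = 2σ_allow t/D = 2×48.53×16.6/878 = 1.835 MPa.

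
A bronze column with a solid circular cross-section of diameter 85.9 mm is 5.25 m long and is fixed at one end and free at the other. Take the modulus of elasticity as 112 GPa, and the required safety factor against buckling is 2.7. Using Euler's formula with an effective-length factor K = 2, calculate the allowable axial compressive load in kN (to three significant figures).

P_allow = 9.92 kN

I = πd⁴/64 = π×85.9⁴/64 = 2.673×10^6 mm⁴.
Effective length L_e = KL = 2×5.25 m = 10500 mm.
Euler critical load P_cr = π²EI/L_e² = π²×112000×2.673×10^6/10500² = 26800 N.
P_allow = P_cr/n = 26800/2.7 = 9925 N.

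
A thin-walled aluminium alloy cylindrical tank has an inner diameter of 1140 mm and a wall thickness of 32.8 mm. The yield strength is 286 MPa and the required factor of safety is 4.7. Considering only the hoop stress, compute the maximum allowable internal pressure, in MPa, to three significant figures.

σ_allow = 286/4.7 = 60.85 MPa.
σ_h = pD/(2t) → p_allow = 2σ_allow t/D = 2×60.85×32.8/1140 = 3.502 MPa.

p_allow = 3.50 MPa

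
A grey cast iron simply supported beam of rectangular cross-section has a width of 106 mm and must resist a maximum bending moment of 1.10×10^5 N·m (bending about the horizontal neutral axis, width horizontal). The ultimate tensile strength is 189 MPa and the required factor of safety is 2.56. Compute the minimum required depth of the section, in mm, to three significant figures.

σ_allow = 189/2.56 = 73.83 MPa.
For a rectangular section σ = 6M/(bh²), so h² = 6M/(b σ_allow) = 6×1.1000×10^8/(106×73.83) = 84340 mm².
h = 290.4 mm.

h = 290 mm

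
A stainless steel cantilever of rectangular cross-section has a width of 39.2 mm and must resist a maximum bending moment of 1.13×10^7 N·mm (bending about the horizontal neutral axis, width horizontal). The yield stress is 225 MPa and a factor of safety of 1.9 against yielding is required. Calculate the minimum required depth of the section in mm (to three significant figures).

h = 121 mm

σ_allow = 225/1.9 = 118.4 MPa.
For a rectangular section σ = 6M/(bh²), so h² = 6M/(b σ_allow) = 6×1.1300×10^7/(39.2×118.4) = 14610 mm².
h = 120.9 mm.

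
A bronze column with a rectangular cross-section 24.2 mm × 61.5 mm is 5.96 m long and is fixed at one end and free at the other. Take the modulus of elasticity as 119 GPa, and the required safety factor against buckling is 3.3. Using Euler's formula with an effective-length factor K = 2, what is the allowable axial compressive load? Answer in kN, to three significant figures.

P_allow = 0.182 kN

Buckling occurs about the weak axis: I_min = h·b³/12 = 61.5×24.2³/12 = 72630 mm⁴ (b = 24.2 mm is the smaller dimension).
Effective length L_e = KL = 2×5.96 m = 11920 mm.
Euler critical load P_cr = π²EI/L_e² = π²×119000×72630/11920² = 600.4 N.
P_allow = P_cr/n = 600.4/3.3 = 181.9 N.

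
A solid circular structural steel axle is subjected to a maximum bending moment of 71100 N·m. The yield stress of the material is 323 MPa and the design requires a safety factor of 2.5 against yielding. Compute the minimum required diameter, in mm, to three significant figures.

d = 178 mm

σ_allow = 323/2.5 = 129.2 MPa.
For a solid circular section σ = 32M/(πd³), so d³ = 32M/(π σ_allow) = 32×7.1100×10^7/(π×129.2) = 5.605×10^6 mm³.
d = 177.6 mm.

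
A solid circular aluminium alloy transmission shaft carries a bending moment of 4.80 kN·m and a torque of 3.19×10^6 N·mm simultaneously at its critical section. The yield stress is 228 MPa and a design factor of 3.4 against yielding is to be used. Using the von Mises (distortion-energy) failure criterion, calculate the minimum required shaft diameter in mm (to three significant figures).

d = 94.4 mm

σ_allow = σ_y/n = 228/3.4 = 67.06 MPa.
For a solid shaft σ_b = 32M/(πd³) and τ = 16T/(πd³), so the von Mises stress is σ' = (16/πd³)·√(4M²+3T²).
√(4M²+3T²) = √(4×(4.800×10^6)² + 3×(3.190×10^6)²) = 1.108×10^7 N·mm.
d³ = 16×1.108×10^7/(π×67.06) = 841200 mm³.
d = 94.40 mm.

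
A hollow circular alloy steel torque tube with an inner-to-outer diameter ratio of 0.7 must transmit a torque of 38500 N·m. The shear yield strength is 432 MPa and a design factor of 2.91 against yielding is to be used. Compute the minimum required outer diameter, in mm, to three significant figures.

τ_allow = 432/2.91 = 148.5 MPa.
For a hollow shaft τ = 16T/[πd_o³(1−k⁴)] with k = 0.7, so 1−k⁴ = 0.7599.
d_o³ = 16T/[π τ_allow (1−k⁴)] = 16×3.8500×10^7/(π×148.5×0.7599) = 1.738×10^6 mm³.
d_o = 120.2 mm.

d_o = 120 mm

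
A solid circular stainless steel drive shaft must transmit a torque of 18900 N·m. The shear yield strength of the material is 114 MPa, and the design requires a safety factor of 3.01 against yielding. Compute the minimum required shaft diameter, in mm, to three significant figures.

Allowable shear stress τ_allow = 114/3.01 = 37.87 MPa.
For a solid shaft τ = 16T/(πd³), so d³ = 16T/(π τ_allow) = 16×1.8900×10^7/(π×37.87) = 2.542×10^6 mm³.
d = (2.542×10^6)^(1/3) = 136.5 mm.

d = 136 mm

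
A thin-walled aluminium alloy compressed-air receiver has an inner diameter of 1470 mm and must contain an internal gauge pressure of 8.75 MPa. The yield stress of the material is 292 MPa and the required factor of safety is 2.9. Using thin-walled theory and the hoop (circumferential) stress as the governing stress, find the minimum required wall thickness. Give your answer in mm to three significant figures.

σ_allow = 292/2.9 = 100.7 MPa.
Hoop stress σ_h = pD/(2t), so t = pD/(2σ_allow) = 8.75×1470/(2×100.7) = 63.87 mm.

t = 63.9 mm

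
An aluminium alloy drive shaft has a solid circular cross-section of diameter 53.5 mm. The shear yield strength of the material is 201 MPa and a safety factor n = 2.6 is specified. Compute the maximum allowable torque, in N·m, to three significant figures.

τ_allow = 201/2.6 = 77.31 MPa.
For a solid shaft T_allow = τ_allow·πd³/16; πd³/16 = π×53.5³/16 = 30070 mm³.
T_allow = 77.31×30070 = 2.324×10^6 N·mm = 2324 N·m.

T_allow = 2320 N·m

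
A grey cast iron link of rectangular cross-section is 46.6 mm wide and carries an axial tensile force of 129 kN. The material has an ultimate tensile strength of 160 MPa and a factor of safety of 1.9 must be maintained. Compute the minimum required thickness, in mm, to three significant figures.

σ_allow = 160/1.9 = 84.21 MPa.
Required area A = F/σ_allow = 129000/84.21 = 1532 mm².
t = A/w = 1532/46.6 = 32.87 mm.

t = 32.9 mm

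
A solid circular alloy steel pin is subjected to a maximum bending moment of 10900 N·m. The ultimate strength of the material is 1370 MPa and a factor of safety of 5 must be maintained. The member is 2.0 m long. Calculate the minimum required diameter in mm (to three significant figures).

d = 74.0 mm

σ_allow = 1370/5 = 274.0 MPa.
For a solid circular section σ = 32M/(πd³), so d³ = 32M/(π σ_allow) = 32×1.0900×10^7/(π×274.0) = 405200 mm³.
d = 74.00 mm.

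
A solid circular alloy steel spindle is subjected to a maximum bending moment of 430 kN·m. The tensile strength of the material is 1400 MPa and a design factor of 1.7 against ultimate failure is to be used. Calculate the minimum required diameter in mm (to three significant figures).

σ_allow = 1400/1.7 = 823.5 MPa.
For a solid circular section σ = 32M/(πd³), so d³ = 32M/(π σ_allow) = 32×4.3000×10^8/(π×823.5) = 5.319×10^6 mm³.
d = 174.6 mm.

d = 175 mm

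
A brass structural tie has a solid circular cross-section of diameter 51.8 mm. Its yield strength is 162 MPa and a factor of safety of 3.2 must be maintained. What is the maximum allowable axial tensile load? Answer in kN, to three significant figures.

F_allow = 107 kN

σ_allow = 162/3.2 = 50.62 MPa.
A = πd²/4 = π×51.8²/4 = 2107 mm².
F_allow = σ_allow × A = 50.62×2107 = 106700 N.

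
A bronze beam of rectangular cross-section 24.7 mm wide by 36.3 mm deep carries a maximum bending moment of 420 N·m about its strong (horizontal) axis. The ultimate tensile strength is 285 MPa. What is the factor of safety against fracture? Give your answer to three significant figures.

Section modulus S = bh²/6 = 24.7×36.3²/6 = 5424 mm³.
σ = M/S = 420000/5424 = 77.43 MPa.
n = 285/77.43 = 3.681.

n = 3.68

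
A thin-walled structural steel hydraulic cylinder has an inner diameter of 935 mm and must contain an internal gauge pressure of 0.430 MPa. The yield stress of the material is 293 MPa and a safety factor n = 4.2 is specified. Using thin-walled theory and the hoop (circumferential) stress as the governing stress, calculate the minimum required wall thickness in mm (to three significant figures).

t = 2.88 mm

σ_allow = 293/4.2 = 69.76 MPa.
Hoop stress σ_h = pD/(2t), so t = pD/(2σ_allow) = 0.430×935/(2×69.76) = 2.882 mm.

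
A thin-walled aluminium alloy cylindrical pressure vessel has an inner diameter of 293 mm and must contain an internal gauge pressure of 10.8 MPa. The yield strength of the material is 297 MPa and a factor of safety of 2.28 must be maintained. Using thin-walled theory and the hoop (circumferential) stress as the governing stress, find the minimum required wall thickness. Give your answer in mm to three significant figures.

t = 12.1 mm

σ_allow = 297/2.28 = 130.3 MPa.
Hoop stress σ_h = pD/(2t), so t = pD/(2σ_allow) = 10.8×293/(2×130.3) = 12.15 mm.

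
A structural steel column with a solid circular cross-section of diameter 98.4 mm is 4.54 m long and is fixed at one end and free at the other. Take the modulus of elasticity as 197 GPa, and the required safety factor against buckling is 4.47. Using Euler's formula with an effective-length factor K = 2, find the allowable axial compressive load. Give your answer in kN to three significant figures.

P_allow = 24.3 kN

I = πd⁴/64 = π×98.4⁴/64 = 4.602×10^6 mm⁴.
Effective length L_e = KL = 2×4.54 m = 9080 mm.
Euler critical load P_cr = π²EI/L_e² = π²×197000×4.602×10^6/9080² = 108500 N.
P_allow = P_cr/n = 108500/4.47 = 24280 N.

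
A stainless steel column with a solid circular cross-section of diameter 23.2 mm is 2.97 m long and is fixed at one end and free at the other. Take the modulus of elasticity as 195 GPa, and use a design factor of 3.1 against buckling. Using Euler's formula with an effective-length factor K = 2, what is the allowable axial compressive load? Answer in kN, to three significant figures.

I = πd⁴/64 = π×23.2⁴/64 = 14220 mm⁴.
Effective length L_e = KL = 2×2.97 m = 5940 mm.
Euler critical load P_cr = π²EI/L_e² = π²×195000×14220/5940² = 775.7 N.
P_allow = P_cr/n = 775.7/3.1 = 250.2 N.

P_allow = 0.250 kN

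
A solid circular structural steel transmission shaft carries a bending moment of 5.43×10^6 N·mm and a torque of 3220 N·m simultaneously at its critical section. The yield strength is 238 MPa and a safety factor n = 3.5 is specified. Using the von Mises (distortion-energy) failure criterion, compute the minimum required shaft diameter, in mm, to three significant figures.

d = 97.1 mm

σ_allow = σ_y/n = 238/3.5 = 68.00 MPa.
For a solid shaft σ_b = 32M/(πd³) and τ = 16T/(πd³), so the von Mises stress is σ' = (16/πd³)·√(4M²+3T²).
√(4M²+3T²) = √(4×(5.430×10^6)² + 3×(3.220×10^6)²) = 1.221×10^7 N·mm.
d³ = 16×1.221×10^7/(π×68.00) = 914400 mm³.
d = 97.06 mm.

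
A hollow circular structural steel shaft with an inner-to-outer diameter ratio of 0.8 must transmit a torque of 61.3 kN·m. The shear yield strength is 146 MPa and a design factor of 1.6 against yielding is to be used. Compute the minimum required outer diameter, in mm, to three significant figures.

τ_allow = 146/1.6 = 91.25 MPa.
For a hollow shaft τ = 16T/[πd_o³(1−k⁴)] with k = 0.8, so 1−k⁴ = 0.5904.
d_o³ = 16T/[π τ_allow (1−k⁴)] = 16×6.1300×10^7/(π×91.25×0.5904) = 5.795×10^6 mm³.
d_o = 179.6 mm.

d_o = 180 mm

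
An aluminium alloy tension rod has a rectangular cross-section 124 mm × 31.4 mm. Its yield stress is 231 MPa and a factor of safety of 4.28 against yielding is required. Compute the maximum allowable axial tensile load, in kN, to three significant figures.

σ_allow = 231/4.28 = 53.97 MPa.
A = 124×31.4 = 3894 mm².
F_allow = σ_allow × A = 53.97×3894 = 210100 N.

F_allow = 210 kN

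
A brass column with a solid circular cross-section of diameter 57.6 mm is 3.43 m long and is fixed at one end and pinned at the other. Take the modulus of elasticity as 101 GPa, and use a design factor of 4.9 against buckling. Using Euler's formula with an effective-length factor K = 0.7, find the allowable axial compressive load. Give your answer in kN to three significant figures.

I = πd⁴/64 = π×57.6⁴/64 = 540300 mm⁴.
Effective length L_e = KL = 0.7×3.43 m = 2401 mm.
Euler critical load P_cr = π²EI/L_e² = π²×101000×540300/2401² = 93430 N.
P_allow = P_cr/n = 93430/4.9 = 19070 N.

P_allow = 19.1 kN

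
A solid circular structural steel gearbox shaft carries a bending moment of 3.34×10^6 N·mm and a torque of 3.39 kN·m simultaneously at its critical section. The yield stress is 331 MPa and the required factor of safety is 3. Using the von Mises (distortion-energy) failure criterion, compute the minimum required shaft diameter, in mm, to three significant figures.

d = 74.3 mm

σ_allow = σ_y/n = 331/3 = 110.3 MPa.
For a solid shaft σ_b = 32M/(πd³) and τ = 16T/(πd³), so the von Mises stress is σ' = (16/πd³)·√(4M²+3T²).
√(4M²+3T²) = √(4×(3.340×10^6)² + 3×(3.390×10^6)²) = 8.894×10^6 N·mm.
d³ = 16×8.894×10^6/(π×110.3) = 410500 mm³.
d = 74.32 mm.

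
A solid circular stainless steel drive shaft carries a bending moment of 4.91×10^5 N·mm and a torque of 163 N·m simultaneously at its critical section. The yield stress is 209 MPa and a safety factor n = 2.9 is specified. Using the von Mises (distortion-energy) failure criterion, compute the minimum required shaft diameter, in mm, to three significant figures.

d = 41.6 mm

σ_allow = σ_y/n = 209/2.9 = 72.07 MPa.
For a solid shaft σ_b = 32M/(πd³) and τ = 16T/(πd³), so the von Mises stress is σ' = (16/πd³)·√(4M²+3T²).
√(4M²+3T²) = √(4×(491000)² + 3×(163000)²) = 1.022×10^6 N·mm.
d³ = 16×1.022×10^6/(π×72.07) = 72210 mm³.
d = 41.64 mm.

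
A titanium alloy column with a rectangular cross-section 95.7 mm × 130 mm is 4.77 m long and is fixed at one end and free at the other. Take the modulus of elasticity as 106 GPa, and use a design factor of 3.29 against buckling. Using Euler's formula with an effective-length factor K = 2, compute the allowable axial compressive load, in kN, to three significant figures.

P_allow = 33.2 kN

Buckling occurs about the weak axis: I_min = h·b³/12 = 130×95.7³/12 = 9.495×10^6 mm⁴ (b = 95.7 mm is the smaller dimension).
Effective length L_e = KL = 2×4.77 m = 9540 mm.
Euler critical load P_cr = π²EI/L_e² = π²×106000×9.495×10^6/9540² = 109100 N.
P_allow = P_cr/n = 109100/3.29 = 33170 N.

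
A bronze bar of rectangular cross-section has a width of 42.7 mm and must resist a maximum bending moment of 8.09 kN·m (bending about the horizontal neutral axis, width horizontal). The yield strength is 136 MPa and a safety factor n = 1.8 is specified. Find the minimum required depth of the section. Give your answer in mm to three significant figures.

σ_allow = 136/1.8 = 75.56 MPa.
For a rectangular section σ = 6M/(bh²), so h² = 6M/(b σ_allow) = 6×8090000/(42.7×75.56) = 15050 mm².
h = 122.7 mm.

h = 123 mm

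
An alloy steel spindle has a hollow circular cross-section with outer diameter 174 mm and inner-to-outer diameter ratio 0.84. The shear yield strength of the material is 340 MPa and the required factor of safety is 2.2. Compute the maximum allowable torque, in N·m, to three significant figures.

T_allow = 80300 N·m

τ_allow = 340/2.2 = 154.5 MPa.
For a hollow shaft T_allow = τ_allow·πd_o³(1−k⁴)/16 with 1−k⁴ = 0.5021, so πd_o³(1−k⁴)/16 = 519400 mm³.
T_allow = 154.5×519400 = 8.027×10^7 N·mm = 80270 N·m.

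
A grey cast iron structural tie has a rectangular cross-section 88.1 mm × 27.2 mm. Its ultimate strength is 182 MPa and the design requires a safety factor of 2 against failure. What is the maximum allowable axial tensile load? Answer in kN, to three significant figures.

σ_allow = 182/2 = 91.00 MPa.
A = 88.1×27.2 = 2396 mm².
F_allow = σ_allow × A = 91.00×2396 = 218100 N.

F_allow = 218 kN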